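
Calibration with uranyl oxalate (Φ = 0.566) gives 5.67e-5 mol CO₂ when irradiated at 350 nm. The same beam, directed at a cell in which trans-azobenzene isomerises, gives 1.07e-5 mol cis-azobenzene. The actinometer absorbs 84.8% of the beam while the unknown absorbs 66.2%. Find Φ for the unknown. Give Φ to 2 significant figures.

Φ = 0.14

Photons absorbed by the actinometer: 5.67e-5 / 0.566 = 1.002e-4 mol.
Incident flux: 1.002e-4 / 0.848 = 1.182e-4 einstein.
Absorbed by unknown: 0.662 × 1.182e-4 = 7.825e-5 mol.
Φ(unknown) = 1.07e-5 / 7.825e-5 = 0.14.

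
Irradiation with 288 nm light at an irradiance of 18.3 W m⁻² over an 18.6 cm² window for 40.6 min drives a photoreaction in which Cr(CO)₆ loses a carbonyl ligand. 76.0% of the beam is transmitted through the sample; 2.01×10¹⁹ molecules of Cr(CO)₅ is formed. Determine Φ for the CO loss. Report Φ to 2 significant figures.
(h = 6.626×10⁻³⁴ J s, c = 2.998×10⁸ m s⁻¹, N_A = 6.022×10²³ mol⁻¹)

Product: 2.01×10¹⁹ / 6.022×10²³ = 3.338×10⁻⁵ mol.
Photon energy at 288 nm: hc/λ = (6.626×10⁻³⁴)(2.998×10⁸)/(288×10⁻⁹) = 6.897×10⁻¹⁹ J.
Energy delivered: (18.3 W m⁻²)(18.6×10⁻⁴ m²)(2436 s) = 82.92 J.
Photons incident: 82.92 / 6.897×10⁻¹⁹ = 1.202×10²⁰, i.e. 1.202×10²⁰/6.022×10²³ = 1.996×10⁻⁴ mol.
Fraction absorbed: 1 − 76.0/100 = 0.2400.
Photons absorbed: 0.2400 × 1.996×10⁻⁴ = 4.790×10⁻⁵ mol.
Φ = 3.338×10⁻⁵ mol / 4.790×10⁻⁵ mol photons = 0.70.

Φ = 0.70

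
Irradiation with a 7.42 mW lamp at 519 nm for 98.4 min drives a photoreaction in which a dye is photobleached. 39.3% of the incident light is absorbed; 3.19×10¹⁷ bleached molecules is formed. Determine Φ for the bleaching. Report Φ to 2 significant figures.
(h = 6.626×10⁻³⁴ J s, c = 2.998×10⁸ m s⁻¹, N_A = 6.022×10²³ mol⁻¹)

Product: 3.19×10¹⁷ / 6.022×10²³ = 5.297×10⁻⁷ mol.
Photon energy at 519 nm: hc/λ = (6.626×10⁻³⁴)(2.998×10⁸)/(519×10⁻⁹) = 3.828×10⁻¹⁹ J.
Energy delivered: (7.42 mW)(5904 s) = 43.81 J.
Photons incident: 43.81 / 3.828×10⁻¹⁹ = 1.144×10²⁰, i.e. 1.144×10²⁰/6.022×10²³ = 1.900×10⁻⁴ mol.
Photons absorbed: 0.393 × 1.900×10⁻⁴ = 7.467×10⁻⁵ mol.
Φ = 5.297×10⁻⁷ mol / 7.467×10⁻⁵ mol photons = 0.0071.

Φ = 0.0071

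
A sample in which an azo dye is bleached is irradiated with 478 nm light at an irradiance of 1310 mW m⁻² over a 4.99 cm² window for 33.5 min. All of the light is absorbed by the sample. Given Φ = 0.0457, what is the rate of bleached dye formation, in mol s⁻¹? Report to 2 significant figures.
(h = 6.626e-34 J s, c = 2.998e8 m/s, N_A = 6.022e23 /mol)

1.2e-10 mol s⁻¹

Photon energy at 478 nm: hc/λ = (6.626e-34)(2.998e8)/(478e-9) = 4.156e-19 J.
Energy delivered: (1310 mW m⁻²)(4.99e-4 m²)(2010 s) = 1.314 J.
Photons incident: 1.314 / 4.156e-19 = 3.162e18, i.e. 3.162e18/6.022e23 = 5.251e-6 mol.
Product formed: 0.0457 × 5.251e-6 = 2.400e-7 mol.
Rate: 2.400e-7 / 2010 s = 1.2e-10 mol s⁻¹.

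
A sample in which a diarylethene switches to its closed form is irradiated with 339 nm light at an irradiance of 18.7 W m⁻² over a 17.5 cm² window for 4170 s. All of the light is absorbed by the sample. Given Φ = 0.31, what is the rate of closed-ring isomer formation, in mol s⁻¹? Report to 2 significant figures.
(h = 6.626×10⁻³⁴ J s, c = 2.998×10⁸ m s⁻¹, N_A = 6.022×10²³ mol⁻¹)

2.9×10⁻⁸ mol s⁻¹

Photon energy at 339 nm: hc/λ = (6.626×10⁻³⁴)(2.998×10⁸)/(339×10⁻⁹) = 5.860×10⁻¹⁹ J.
Energy delivered: (18.7 W m⁻²)(17.5×10⁻⁴ m²)(4170 s) = 136.5 J.
Photons incident: 136.5 / 5.860×10⁻¹⁹ = 2.329×10²⁰, i.e. 2.329×10²⁰/6.022×10²³ = 3.867×10⁻⁴ mol.
Product formed: 0.31 × 3.867×10⁻⁴ = 1.199×10⁻⁴ mol.
Rate: 1.199×10⁻⁴ / 4170 s = 2.9×10⁻⁸ mol s⁻¹.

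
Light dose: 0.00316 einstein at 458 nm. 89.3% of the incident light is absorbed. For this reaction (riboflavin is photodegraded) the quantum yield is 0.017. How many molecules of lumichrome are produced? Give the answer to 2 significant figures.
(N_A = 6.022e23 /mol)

2.9e19 molecules

Photons absorbed: 0.893 × 0.00316 = 0.002822 mol.
Product: Φ × n_abs = 0.017 × 0.002822 = 4.797e-5 mol.
As a count: 4.797e-5 × 6.022e23 = 2.9e19.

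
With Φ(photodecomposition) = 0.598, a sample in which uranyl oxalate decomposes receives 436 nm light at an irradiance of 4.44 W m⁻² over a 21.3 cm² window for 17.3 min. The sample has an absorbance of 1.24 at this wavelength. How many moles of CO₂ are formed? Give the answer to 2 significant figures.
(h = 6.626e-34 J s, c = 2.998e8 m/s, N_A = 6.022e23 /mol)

Photon energy at 436 nm: hc/λ = (6.626e-34)(2.998e8)/(436e-9) = 4.556e-19 J.
Energy delivered: (4.44 W m⁻²)(21.3e-4 m²)(1038 s) = 9.817 J.
Photons incident: 9.817 / 4.556e-19 = 2.155e19, i.e. 2.155e19/6.022e23 = 3.579e-5 mol.
Fraction absorbed: 1 − 10^(−1.24) = 0.9425.
Photons absorbed: 0.9425 × 3.579e-5 = 3.373e-5 mol.
Product: Φ × n_abs = 0.598 × 3.373e-5 = 2.017e-5 mol.

2.0e-5 mol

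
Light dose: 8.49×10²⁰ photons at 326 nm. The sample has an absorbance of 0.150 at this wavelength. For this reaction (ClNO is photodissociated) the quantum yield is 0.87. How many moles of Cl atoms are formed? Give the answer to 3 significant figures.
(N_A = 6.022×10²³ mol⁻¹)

3.58×10⁻⁴ mol

Moles of photons: 8.49×10²⁰ / 6.022×10²³ = 0.001410 mol.
Fraction absorbed: 1 − 10^(−0.150) = 0.2921.
Photons absorbed: 0.2921 × 0.001410 = 4.119×10⁻⁴ mol.
Product: Φ × n_abs = 0.87 × 4.119×10⁻⁴ = 3.584×10⁻⁴ mol.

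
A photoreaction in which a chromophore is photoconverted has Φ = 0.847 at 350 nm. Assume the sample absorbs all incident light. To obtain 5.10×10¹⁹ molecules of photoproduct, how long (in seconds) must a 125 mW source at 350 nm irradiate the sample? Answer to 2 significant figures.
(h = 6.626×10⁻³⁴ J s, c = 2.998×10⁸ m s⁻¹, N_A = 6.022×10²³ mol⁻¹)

Product: 5.10×10¹⁹ / 6.022×10²³ = 8.469×10⁻⁵ mol.
Photons that must be absorbed: 8.469×10⁻⁵ / 0.847 = 9.999×10⁻⁵ mol.
Photon energy: hc/λ = 5.676×10⁻¹⁹ J; per mole, 3.418×10⁵ J mol⁻¹.
Energy required: 9.999×10⁻⁵ × 3.418×10⁵ = 34.18 J.
Time: 34.18 J / 0.125 W = 270 s.

t ≈ 270 s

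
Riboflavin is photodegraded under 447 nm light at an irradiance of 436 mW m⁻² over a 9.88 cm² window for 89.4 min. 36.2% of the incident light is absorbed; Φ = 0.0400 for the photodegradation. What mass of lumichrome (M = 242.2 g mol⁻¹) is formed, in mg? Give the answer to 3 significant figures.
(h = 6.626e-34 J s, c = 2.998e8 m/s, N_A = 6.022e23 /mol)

0.0303 mg

Photon energy at 447 nm: hc/λ = (6.626e-34)(2.998e8)/(447e-9) = 4.444e-19 J.
Energy delivered: (436 mW m⁻²)(9.88e-4 m²)(5364 s) = 2.311 J.
Photons incident: 2.311 / 4.444e-19 = 5.200e18, i.e. 5.200e18/6.022e23 = 8.635e-6 mol.
Photons absorbed: 0.362 × 8.635e-6 = 3.126e-6 mol.
Product: Φ × n_abs = 0.0400 × 3.126e-6 = 1.250e-7 mol.
Mass: 1.250e-7 × 242.2 = 3.027e-5 g = 0.0303 mg.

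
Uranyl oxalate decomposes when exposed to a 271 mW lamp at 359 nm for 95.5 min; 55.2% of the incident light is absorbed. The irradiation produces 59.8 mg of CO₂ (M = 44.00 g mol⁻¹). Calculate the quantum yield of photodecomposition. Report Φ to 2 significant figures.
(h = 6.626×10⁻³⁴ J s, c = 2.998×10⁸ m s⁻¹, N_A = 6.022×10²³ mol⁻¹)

Φ = 0.53

Product: 59.8 mg / 44.00 g mol⁻¹ = 0.001359 mol.
Photon energy at 359 nm: hc/λ = (6.626×10⁻³⁴)(2.998×10⁸)/(359×10⁻⁹) = 5.533×10⁻¹⁹ J.
Energy delivered: (271 mW)(5730 s) = 1553 J.
Photons incident: 1553 / 5.533×10⁻¹⁹ = 2.807×10²¹, i.e. 2.807×10²¹/6.022×10²³ = 0.004661 mol.
Photons absorbed: 0.552 × 0.004661 = 0.002573 mol.
Φ = 0.001359 mol / 0.002573 mol photons = 0.53.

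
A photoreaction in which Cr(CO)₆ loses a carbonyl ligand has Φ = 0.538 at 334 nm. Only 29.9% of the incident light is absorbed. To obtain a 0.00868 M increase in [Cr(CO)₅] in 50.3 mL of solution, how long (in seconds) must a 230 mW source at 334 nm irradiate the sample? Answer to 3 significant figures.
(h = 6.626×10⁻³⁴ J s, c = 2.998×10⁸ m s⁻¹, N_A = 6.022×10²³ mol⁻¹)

Product: (0.00868 M)(0.0503 L) = 4.366×10⁻⁴ mol.
Photons that must be absorbed: 4.366×10⁻⁴ / 0.538 = 8.115×10⁻⁴ mol.
Incident photons needed: 8.115×10⁻⁴ / 0.299 = 0.002714 mol.
Photon energy: hc/λ = 5.948×10⁻¹⁹ J; per mole, 3.582×10⁵ J mol⁻¹.
Energy required: 0.002714 × 3.582×10⁵ = 972.2 J.
Time: 972.2 J / 0.23 W = 4230 s.

t ≈ 4230 s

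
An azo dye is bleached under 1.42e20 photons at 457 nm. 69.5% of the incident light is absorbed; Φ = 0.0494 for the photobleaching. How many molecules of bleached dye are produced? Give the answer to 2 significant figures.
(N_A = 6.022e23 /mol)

4.9e18 molecules

Moles of photons: 1.42e20 / 6.022e23 = 2.358e-4 mol.
Photons absorbed: 0.695 × 2.358e-4 = 1.639e-4 mol.
Product: Φ × n_abs = 0.0494 × 1.639e-4 = 8.097e-6 mol.
As a count: 8.097e-6 × 6.022e23 = 4.9e18.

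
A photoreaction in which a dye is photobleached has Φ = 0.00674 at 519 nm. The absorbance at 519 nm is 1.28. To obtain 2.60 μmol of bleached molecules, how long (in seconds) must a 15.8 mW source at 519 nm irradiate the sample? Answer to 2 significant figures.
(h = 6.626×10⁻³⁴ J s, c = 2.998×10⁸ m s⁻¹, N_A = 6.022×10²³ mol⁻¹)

t ≈ 5900 s

Product: 2.60 μmol = 2.60×10⁻⁶ mol.
Photons that must be absorbed: 2.60×10⁻⁶ / 0.00674 = 3.858×10⁻⁴ mol.
Fraction absorbed: 1 − 10^(−1.28) = 0.9475.
Incident photons needed: 3.858×10⁻⁴ / 0.9475 = 4.072×10⁻⁴ mol.
Photon energy: hc/λ = 3.828×10⁻¹⁹ J; per mole, 2.305×10⁵ J mol⁻¹.
Energy required: 4.072×10⁻⁴ × 2.305×10⁵ = 93.86 J.
Time: 93.86 J / 0.0158 W = 5900 s.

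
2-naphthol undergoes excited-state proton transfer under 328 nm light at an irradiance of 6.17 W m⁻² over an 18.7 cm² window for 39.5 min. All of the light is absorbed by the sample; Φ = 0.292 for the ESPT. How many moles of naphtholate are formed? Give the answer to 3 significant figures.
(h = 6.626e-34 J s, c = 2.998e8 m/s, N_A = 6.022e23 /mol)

2.19e-5 mol

Photon energy at 328 nm: hc/λ = (6.626e-34)(2.998e8)/(328e-9) = 6.056e-19 J.
Energy delivered: (6.17 W m⁻²)(18.7e-4 m²)(2370 s) = 27.34 J.
Photons incident: 27.34 / 6.056e-19 = 4.515e19, i.e. 4.515e19/6.022e23 = 7.498e-5 mol.
Product: Φ × n_abs = 0.292 × 7.498e-5 = 2.189e-5 mol.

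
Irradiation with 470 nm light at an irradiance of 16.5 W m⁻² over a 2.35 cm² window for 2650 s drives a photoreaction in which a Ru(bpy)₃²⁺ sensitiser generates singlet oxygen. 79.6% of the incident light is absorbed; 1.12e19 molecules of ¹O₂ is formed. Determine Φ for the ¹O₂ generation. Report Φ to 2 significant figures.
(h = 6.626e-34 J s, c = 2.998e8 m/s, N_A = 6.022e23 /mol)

Φ = 0.58

Product: 1.12e19 / 6.022e23 = 1.860e-5 mol.
Photon energy at 470 nm: hc/λ = (6.626e-34)(2.998e8)/(470e-9) = 4.227e-19 J.
Energy delivered: (16.5 W m⁻²)(2.35e-4 m²)(2650 s) = 10.28 J.
Photons incident: 10.28 / 4.227e-19 = 2.432e19, i.e. 2.432e19/6.022e23 = 4.039e-5 mol.
Photons absorbed: 0.796 × 4.039e-5 = 3.215e-5 mol.
Φ = 1.860e-5 mol / 3.215e-5 mol photons = 0.58.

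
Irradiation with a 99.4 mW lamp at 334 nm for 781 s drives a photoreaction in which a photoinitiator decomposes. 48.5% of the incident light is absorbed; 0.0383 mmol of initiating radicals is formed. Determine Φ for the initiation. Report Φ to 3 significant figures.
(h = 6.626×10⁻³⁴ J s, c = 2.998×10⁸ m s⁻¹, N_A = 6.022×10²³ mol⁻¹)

Product: 0.0383 mmol = 3.83×10⁻⁵ mol.
Photon energy at 334 nm: hc/λ = (6.626×10⁻³⁴)(2.998×10⁸)/(334×10⁻⁹) = 5.948×10⁻¹⁹ J.
Energy delivered: (99.4 mW)(781 s) = 77.63 J.
Photons incident: 77.63 / 5.948×10⁻¹⁹ = 1.305×10²⁰, i.e. 1.305×10²⁰/6.022×10²³ = 2.167×10⁻⁴ mol.
Photons absorbed: 0.485 × 2.167×10⁻⁴ = 1.051×10⁻⁴ mol.
Φ = 3.83×10⁻⁵ mol / 1.051×10⁻⁴ mol photons = 0.364.

Φ = 0.364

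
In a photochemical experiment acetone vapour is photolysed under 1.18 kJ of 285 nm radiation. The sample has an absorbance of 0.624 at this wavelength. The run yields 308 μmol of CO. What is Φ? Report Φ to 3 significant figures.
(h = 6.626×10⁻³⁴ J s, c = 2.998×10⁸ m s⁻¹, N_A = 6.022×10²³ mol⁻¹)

Φ = 0.144

Product: 308 μmol = 3.08×10⁻⁴ mol.
Photon energy at 285 nm: hc/λ = (6.626×10⁻³⁴)(2.998×10⁸)/(285×10⁻⁹) = 6.970×10⁻¹⁹ J.
Incident energy: 1.18 kJ = 1180 J.
Photons incident: 1180 / 6.970×10⁻¹⁹ = 1.693×10²¹, i.e. 1.693×10²¹/6.022×10²³ = 0.002811 mol.
Fraction absorbed: 1 − 10^(−0.624) = 0.7623.
Photons absorbed: 0.7623 × 0.002811 = 0.002143 mol.
Φ = 3.08×10⁻⁴ mol / 0.002143 mol photons = 0.144.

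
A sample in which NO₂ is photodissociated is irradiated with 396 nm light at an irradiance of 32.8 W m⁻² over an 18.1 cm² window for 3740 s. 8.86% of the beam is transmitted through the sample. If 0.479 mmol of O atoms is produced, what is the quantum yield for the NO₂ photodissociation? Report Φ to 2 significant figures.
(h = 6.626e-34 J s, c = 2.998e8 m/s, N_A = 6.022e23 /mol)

Φ = 0.72

Product: 0.479 mmol = 4.79e-4 mol.
Photon energy at 396 nm: hc/λ = (6.626e-34)(2.998e8)/(396e-9) = 5.016e-19 J.
Energy delivered: (32.8 W m⁻²)(18.1e-4 m²)(3740 s) = 222.0 J.
Photons incident: 222.0 / 5.016e-19 = 4.426e20, i.e. 4.426e20/6.022e23 = 7.350e-4 mol.
Fraction absorbed: 1 − 8.86/100 = 0.9114.
Photons absorbed: 0.9114 × 7.350e-4 = 6.699e-4 mol.
Φ = 4.79e-4 mol / 6.699e-4 mol photons = 0.72.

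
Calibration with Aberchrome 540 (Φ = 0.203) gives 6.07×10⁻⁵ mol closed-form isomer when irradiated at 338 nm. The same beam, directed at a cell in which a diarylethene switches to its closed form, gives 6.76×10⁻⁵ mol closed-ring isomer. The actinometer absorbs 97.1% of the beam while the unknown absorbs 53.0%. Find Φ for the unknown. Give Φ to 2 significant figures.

Φ = 0.41

Photons absorbed by the actinometer: 6.07×10⁻⁵ / 0.203 = 2.990×10⁻⁴ mol.
Incident flux: 2.990×10⁻⁴ / 0.971 = 3.079×10⁻⁴ einstein.
Absorbed by unknown: 0.530 × 3.079×10⁻⁴ = 1.632×10⁻⁴ mol.
Φ(unknown) = 6.76×10⁻⁵ / 1.632×10⁻⁴ = 0.41.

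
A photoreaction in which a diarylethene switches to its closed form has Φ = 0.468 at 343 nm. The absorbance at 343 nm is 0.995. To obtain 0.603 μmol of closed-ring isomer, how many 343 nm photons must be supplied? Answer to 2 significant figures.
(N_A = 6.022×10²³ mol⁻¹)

8.6×10¹⁷ photons

Product: 0.603 μmol = 6.03×10⁻⁷ mol.
Photons that must be absorbed: 6.03×10⁻⁷ / 0.468 = 1.288×10⁻⁶ mol.
Fraction absorbed: 1 − 10^(−0.995) = 0.8988.
Incident photons needed: 1.288×10⁻⁶ / 0.8988 = 1.433×10⁻⁶ mol.
Photon count: 1.433×10⁻⁶ × 6.022×10²³ = 8.6×10¹⁷.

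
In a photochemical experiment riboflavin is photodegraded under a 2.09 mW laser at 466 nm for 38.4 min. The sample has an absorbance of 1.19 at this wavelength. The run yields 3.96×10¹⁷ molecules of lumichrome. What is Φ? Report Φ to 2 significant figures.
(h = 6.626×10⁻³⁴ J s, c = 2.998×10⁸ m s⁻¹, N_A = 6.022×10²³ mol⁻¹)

Product: 3.96×10¹⁷ / 6.022×10²³ = 6.576×10⁻⁷ mol.
Photon energy at 466 nm: hc/λ = (6.626×10⁻³⁴)(2.998×10⁸)/(466×10⁻⁹) = 4.263×10⁻¹⁹ J.
Energy delivered: (2.09 mW)(2304 s) = 4.815 J.
Photons incident: 4.815 / 4.263×10⁻¹⁹ = 1.129×10¹⁹, i.e. 1.129×10¹⁹/6.022×10²³ = 1.875×10⁻⁵ mol.
Fraction absorbed: 1 − 10^(−1.19) = 0.9354.
Photons absorbed: 0.9354 × 1.875×10⁻⁵ = 1.754×10⁻⁵ mol.
Φ = 6.576×10⁻⁷ mol / 1.754×10⁻⁵ mol photons = 0.037.

Φ = 0.037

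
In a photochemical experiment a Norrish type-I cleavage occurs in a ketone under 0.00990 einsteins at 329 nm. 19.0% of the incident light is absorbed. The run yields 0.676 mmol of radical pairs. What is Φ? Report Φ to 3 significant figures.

Φ = 0.359

Product: 0.676 mmol = 6.76×10⁻⁴ mol.
Photons absorbed: 0.190 × 0.00990 = 0.001881 mol.
Φ = 6.76×10⁻⁴ mol / 0.001881 mol photons = 0.359.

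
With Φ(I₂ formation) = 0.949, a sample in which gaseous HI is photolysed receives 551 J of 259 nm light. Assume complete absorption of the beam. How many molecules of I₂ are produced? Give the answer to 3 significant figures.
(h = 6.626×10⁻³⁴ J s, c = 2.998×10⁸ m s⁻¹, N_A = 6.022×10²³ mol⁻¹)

6.82×10²⁰ molecules

Photon energy at 259 nm: hc/λ = (6.626×10⁻³⁴)(2.998×10⁸)/(259×10⁻⁹) = 7.670×10⁻¹⁹ J.
Photons incident: 551 / 7.670×10⁻¹⁹ = 7.184×10²⁰, i.e. 7.184×10²⁰/6.022×10²³ = 0.001193 mol.
Product: Φ × n_abs = 0.949 × 0.001193 = 0.001132 mol.
As a count: 0.001132 × 6.022×10²³ = 6.82×10²⁰.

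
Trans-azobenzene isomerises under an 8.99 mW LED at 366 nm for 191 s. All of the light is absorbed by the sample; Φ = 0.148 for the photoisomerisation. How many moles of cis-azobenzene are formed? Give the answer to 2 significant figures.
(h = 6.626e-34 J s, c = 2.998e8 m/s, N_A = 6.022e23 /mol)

7.8e-7 mol

Photon energy at 366 nm: hc/λ = (6.626e-34)(2.998e8)/(366e-9) = 5.428e-19 J.
Energy delivered: (8.99 mW)(191 s) = 1.717 J.
Photons incident: 1.717 / 5.428e-19 = 3.163e18, i.e. 3.163e18/6.022e23 = 5.252e-6 mol.
Product: Φ × n_abs = 0.148 × 5.252e-6 = 7.773e-7 mol.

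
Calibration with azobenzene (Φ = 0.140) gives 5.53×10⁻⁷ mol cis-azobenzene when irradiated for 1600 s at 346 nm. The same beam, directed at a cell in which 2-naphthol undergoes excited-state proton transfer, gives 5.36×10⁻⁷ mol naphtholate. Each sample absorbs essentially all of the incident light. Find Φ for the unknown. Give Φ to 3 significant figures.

Photons absorbed by the actinometer: 5.53×10⁻⁷ / 0.140 = 3.950×10⁻⁶ mol.
Φ(unknown) = 5.36×10⁻⁷ / 3.950×10⁻⁶ = 0.136.

Φ = 0.136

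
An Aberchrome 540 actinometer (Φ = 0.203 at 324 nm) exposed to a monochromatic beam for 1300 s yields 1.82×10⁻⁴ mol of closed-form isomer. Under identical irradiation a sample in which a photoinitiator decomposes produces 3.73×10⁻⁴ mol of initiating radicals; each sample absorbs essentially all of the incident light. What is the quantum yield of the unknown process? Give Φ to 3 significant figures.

Φ = 0.416

Photons absorbed by the actinometer: 1.82×10⁻⁴ / 0.203 = 8.966×10⁻⁴ mol.
Φ(unknown) = 3.73×10⁻⁴ / 8.966×10⁻⁴ = 0.416.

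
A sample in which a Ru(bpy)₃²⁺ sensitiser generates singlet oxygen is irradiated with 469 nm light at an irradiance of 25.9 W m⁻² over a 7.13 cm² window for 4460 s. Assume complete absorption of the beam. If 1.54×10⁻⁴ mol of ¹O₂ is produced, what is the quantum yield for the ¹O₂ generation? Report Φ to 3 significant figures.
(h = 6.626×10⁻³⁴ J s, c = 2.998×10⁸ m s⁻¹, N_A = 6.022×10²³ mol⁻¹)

Φ = 0.477

Photon energy at 469 nm: hc/λ = (6.626×10⁻³⁴)(2.998×10⁸)/(469×10⁻⁹) = 4.236×10⁻¹⁹ J.
Energy delivered: (25.9 W m⁻²)(7.13×10⁻⁴ m²)(4460 s) = 82.36 J.
Photons incident: 82.36 / 4.236×10⁻¹⁹ = 1.944×10²⁰, i.e. 1.944×10²⁰/6.022×10²³ = 3.228×10⁻⁴ mol.
Φ = 1.54×10⁻⁴ mol / 3.228×10⁻⁴ mol photons = 0.477.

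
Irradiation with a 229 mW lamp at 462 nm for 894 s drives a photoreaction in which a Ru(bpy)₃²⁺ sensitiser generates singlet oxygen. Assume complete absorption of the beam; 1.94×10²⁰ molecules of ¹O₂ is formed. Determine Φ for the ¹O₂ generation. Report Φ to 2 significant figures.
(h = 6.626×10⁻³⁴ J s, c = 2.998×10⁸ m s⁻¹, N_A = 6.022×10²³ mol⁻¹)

Φ = 0.41

Product: 1.94×10²⁰ / 6.022×10²³ = 3.222×10⁻⁴ mol.
Photon energy at 462 nm: hc/λ = (6.626×10⁻³⁴)(2.998×10⁸)/(462×10⁻⁹) = 4.300×10⁻¹⁹ J.
Energy delivered: (229 mW)(894 s) = 204.7 J.
Photons incident: 204.7 / 4.300×10⁻¹⁹ = 4.760×10²⁰, i.e. 4.760×10²⁰/6.022×10²³ = 7.904×10⁻⁴ mol.
Φ = 3.222×10⁻⁴ mol / 7.904×10⁻⁴ mol photons = 0.41.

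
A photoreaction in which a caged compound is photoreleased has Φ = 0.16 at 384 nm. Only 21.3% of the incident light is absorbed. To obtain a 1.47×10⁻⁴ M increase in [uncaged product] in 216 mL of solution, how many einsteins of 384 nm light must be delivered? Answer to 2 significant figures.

Product: (1.47×10⁻⁴ M)(0.216 L) = 3.175×10⁻⁵ mol.
Photons that must be absorbed: 3.175×10⁻⁵ / 0.16 = 1.984×10⁻⁴ mol.
Incident photons needed: 1.984×10⁻⁴ / 0.213 = 9.315×10⁻⁴ mol.

9.3×10⁻⁴ einstein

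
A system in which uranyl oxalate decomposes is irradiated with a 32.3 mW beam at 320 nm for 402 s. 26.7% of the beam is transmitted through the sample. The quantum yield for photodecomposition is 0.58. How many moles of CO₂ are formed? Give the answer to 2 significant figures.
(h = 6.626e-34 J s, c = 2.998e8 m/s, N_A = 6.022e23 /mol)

Photon energy at 320 nm: hc/λ = (6.626e-34)(2.998e8)/(320e-9) = 6.208e-19 J.
Energy delivered: (32.3 mW)(402 s) = 12.98 J.
Photons incident: 12.98 / 6.208e-19 = 2.091e19, i.e. 2.091e19/6.022e23 = 3.472e-5 mol.
Fraction absorbed: 1 − 26.7/100 = 0.7330.
Photons absorbed: 0.7330 × 3.472e-5 = 2.545e-5 mol.
Product: Φ × n_abs = 0.58 × 2.545e-5 = 1.476e-5 mol.

1.5e-5 mol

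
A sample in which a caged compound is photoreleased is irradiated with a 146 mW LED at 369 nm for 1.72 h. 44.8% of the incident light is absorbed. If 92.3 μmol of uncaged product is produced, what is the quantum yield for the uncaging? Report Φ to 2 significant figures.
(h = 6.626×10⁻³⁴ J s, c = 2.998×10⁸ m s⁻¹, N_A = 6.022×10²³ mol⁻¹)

Φ = 0.074

Product: 92.3 μmol = 9.23×10⁻⁵ mol.
Photon energy at 369 nm: hc/λ = (6.626×10⁻³⁴)(2.998×10⁸)/(369×10⁻⁹) = 5.383×10⁻¹⁹ J.
Energy delivered: (146 mW)(6192 s) = 904.0 J.
Photons incident: 904.0 / 5.383×10⁻¹⁹ = 1.679×10²¹, i.e. 1.679×10²¹/6.022×10²³ = 0.002788 mol.
Photons absorbed: 0.448 × 0.002788 = 0.001249 mol.
Φ = 9.23×10⁻⁵ mol / 0.001249 mol photons = 0.074.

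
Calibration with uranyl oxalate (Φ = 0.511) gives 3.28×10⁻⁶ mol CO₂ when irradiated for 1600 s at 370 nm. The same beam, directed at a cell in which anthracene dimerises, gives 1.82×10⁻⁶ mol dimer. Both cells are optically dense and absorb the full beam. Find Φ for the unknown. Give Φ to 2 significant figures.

Photons absorbed by the actinometer: 3.28×10⁻⁶ / 0.511 = 6.419×10⁻⁶ mol.
Φ(unknown) = 1.82×10⁻⁶ / 6.419×10⁻⁶ = 0.28.

Φ = 0.28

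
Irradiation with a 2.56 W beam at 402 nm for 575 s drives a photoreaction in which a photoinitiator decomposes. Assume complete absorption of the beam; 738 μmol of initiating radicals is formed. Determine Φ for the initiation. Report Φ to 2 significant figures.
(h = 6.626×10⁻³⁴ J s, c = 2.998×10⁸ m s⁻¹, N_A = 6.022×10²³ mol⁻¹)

Φ = 0.15

Product: 738 μmol = 7.38×10⁻⁴ mol.
Photon energy at 402 nm: hc/λ = (6.626×10⁻³⁴)(2.998×10⁸)/(402×10⁻⁹) = 4.941×10⁻¹⁹ J.
Energy delivered: (2.56 W)(575 s) = 1472 J.
Photons incident: 1472 / 4.941×10⁻¹⁹ = 2.979×10²¹, i.e. 2.979×10²¹/6.022×10²³ = 0.004947 mol.
Φ = 7.38×10⁻⁴ mol / 0.004947 mol photons = 0.15.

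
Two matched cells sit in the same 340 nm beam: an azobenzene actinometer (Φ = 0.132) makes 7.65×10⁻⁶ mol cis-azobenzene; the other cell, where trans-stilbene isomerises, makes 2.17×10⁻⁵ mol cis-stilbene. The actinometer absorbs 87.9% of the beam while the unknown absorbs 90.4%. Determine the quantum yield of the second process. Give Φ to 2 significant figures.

Φ = 0.36

Photons absorbed by the actinometer: 7.65×10⁻⁶ / 0.132 = 5.795×10⁻⁵ mol.
Incident flux: 5.795×10⁻⁵ / 0.879 = 6.593×10⁻⁵ einstein.
Absorbed by unknown: 0.904 × 6.593×10⁻⁵ = 5.960×10⁻⁵ mol.
Φ(unknown) = 2.17×10⁻⁵ / 5.960×10⁻⁵ = 0.36.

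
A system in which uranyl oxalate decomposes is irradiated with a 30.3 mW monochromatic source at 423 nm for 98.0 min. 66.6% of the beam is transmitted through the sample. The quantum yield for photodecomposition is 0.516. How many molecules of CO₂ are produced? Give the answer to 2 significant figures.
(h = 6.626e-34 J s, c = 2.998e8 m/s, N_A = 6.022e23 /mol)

6.5e19 molecules

Photon energy at 423 nm: hc/λ = (6.626e-34)(2.998e8)/(423e-9) = 4.696e-19 J.
Energy delivered: (30.3 mW)(5880 s) = 178.2 J.
Photons incident: 178.2 / 4.696e-19 = 3.795e20, i.e. 3.795e20/6.022e23 = 6.302e-4 mol.
Fraction absorbed: 1 − 66.6/100 = 0.3340.
Photons absorbed: 0.3340 × 6.302e-4 = 2.105e-4 mol.
Product: Φ × n_abs = 0.516 × 2.105e-4 = 1.086e-4 mol.
As a count: 1.086e-4 × 6.022e23 = 6.5e19.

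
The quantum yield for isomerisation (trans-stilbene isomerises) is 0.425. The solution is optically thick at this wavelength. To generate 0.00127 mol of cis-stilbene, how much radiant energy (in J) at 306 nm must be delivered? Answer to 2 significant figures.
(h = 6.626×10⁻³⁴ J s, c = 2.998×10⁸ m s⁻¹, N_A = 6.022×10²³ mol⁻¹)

Photons that must be absorbed: 0.00127 / 0.425 = 0.002988 mol.
Photon energy: hc/λ = 6.492×10⁻¹⁹ J; per mole, 3.909×10⁵ J mol⁻¹.
Energy required: 0.002988 × 3.909×10⁵ = 1200 J.

1200 J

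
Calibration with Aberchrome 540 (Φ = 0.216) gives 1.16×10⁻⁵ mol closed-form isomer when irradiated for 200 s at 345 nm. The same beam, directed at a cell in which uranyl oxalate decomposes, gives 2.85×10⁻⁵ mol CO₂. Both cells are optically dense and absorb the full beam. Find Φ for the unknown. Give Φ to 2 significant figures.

Photons absorbed by the actinometer: 1.16×10⁻⁵ / 0.216 = 5.370×10⁻⁵ mol.
Φ(unknown) = 2.85×10⁻⁵ / 5.370×10⁻⁵ = 0.53.

Φ = 0.53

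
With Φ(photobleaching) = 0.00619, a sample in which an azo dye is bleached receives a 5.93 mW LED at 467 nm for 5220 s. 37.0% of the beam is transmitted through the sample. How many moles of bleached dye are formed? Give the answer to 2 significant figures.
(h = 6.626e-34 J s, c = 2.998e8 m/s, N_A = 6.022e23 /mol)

Photon energy at 467 nm: hc/λ = (6.626e-34)(2.998e8)/(467e-9) = 4.254e-19 J.
Energy delivered: (5.93 mW)(5220 s) = 30.95 J.
Photons incident: 30.95 / 4.254e-19 = 7.276e19, i.e. 7.276e19/6.022e23 = 1.208e-4 mol.
Fraction absorbed: 1 − 37.0/100 = 0.6300.
Photons absorbed: 0.6300 × 1.208e-4 = 7.610e-5 mol.
Product: Φ × n_abs = 0.00619 × 7.610e-5 = 4.711e-7 mol.

4.7e-7 mol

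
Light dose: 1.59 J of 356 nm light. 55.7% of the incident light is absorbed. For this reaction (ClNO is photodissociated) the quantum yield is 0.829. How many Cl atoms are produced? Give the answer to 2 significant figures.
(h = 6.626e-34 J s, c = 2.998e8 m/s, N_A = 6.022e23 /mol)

1.3e18 atoms

Photon energy at 356 nm: hc/λ = (6.626e-34)(2.998e8)/(356e-9) = 5.580e-19 J.
Photons incident: 1.59 / 5.580e-19 = 2.849e18, i.e. 2.849e18/6.022e23 = 4.731e-6 mol.
Photons absorbed: 0.557 × 4.731e-6 = 2.635e-6 mol.
Product: Φ × n_abs = 0.829 × 2.635e-6 = 2.184e-6 mol.
As a count: 2.184e-6 × 6.022e23 = 1.3e18.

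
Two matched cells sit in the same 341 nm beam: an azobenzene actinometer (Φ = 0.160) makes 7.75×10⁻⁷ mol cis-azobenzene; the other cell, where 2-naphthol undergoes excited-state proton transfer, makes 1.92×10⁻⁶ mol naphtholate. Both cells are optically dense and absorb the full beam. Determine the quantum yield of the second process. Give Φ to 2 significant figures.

Φ = 0.40

Photons absorbed by the actinometer: 7.75×10⁻⁷ / 0.160 = 4.844×10⁻⁶ mol.
Φ(unknown) = 1.92×10⁻⁶ / 4.844×10⁻⁶ = 0.40.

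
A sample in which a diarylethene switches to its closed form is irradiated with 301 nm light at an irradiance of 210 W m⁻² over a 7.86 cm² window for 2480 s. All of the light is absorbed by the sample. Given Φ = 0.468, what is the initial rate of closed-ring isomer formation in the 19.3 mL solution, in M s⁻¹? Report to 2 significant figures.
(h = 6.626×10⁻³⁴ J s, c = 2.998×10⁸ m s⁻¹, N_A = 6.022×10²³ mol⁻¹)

Photon energy at 301 nm: hc/λ = (6.626×10⁻³⁴)(2.998×10⁸)/(301×10⁻⁹) = 6.600×10⁻¹⁹ J.
Energy delivered: (210 W m⁻²)(7.86×10⁻⁴ m²)(2480 s) = 409.3 J.
Photons incident: 409.3 / 6.600×10⁻¹⁹ = 6.202×10²⁰, i.e. 6.202×10²⁰/6.022×10²³ = 0.001030 mol.
Product formed: 0.468 × 0.001030 = 4.820×10⁻⁴ mol.
Rate: 4.820×10⁻⁴ mol / (2480 s × 0.0193 L) = 1.0×10⁻⁵ M s⁻¹.

1.0×10⁻⁵ M s⁻¹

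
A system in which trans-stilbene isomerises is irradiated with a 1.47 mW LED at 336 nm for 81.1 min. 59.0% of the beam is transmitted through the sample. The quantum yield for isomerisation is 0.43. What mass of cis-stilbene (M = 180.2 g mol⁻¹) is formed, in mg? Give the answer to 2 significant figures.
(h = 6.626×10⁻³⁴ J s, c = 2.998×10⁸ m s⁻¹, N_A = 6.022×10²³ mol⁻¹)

Photon energy at 336 nm: hc/λ = (6.626×10⁻³⁴)(2.998×10⁸)/(336×10⁻⁹) = 5.912×10⁻¹⁹ J.
Energy delivered: (1.47 mW)(4866 s) = 7.153 J.
Photons incident: 7.153 / 5.912×10⁻¹⁹ = 1.210×10¹⁹, i.e. 1.210×10¹⁹/6.022×10²³ = 2.009×10⁻⁵ mol.
Fraction absorbed: 1 − 59.0/100 = 0.4100.
Photons absorbed: 0.4100 × 2.009×10⁻⁵ = 8.237×10⁻⁶ mol.
Product: Φ × n_abs = 0.43 × 8.237×10⁻⁶ = 3.542×10⁻⁶ mol.
Mass: 3.542×10⁻⁶ × 180.2 = 6.383×10⁻⁴ g = 0.64 mg.

0.64 mg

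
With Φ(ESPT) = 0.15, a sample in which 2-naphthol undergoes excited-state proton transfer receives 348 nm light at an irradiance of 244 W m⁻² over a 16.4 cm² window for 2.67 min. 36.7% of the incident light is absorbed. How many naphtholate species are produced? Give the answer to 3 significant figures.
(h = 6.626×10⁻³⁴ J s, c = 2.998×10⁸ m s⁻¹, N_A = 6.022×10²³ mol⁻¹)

Photon energy at 348 nm: hc/λ = (6.626×10⁻³⁴)(2.998×10⁸)/(348×10⁻⁹) = 5.708×10⁻¹⁹ J.
Energy delivered: (244 W m⁻²)(16.4×10⁻⁴ m²)(160.2 s) = 64.11 J.
Photons incident: 64.11 / 5.708×10⁻¹⁹ = 1.123×10²⁰, i.e. 1.123×10²⁰/6.022×10²³ = 1.865×10⁻⁴ mol.
Photons absorbed: 0.367 × 1.865×10⁻⁴ = 6.845×10⁻⁵ mol.
Product: Φ × n_abs = 0.15 × 6.845×10⁻⁵ = 1.027×10⁻⁵ mol.
As a count: 1.027×10⁻⁵ × 6.022×10²³ = 6.18×10¹⁸.

6.18×10¹⁸ species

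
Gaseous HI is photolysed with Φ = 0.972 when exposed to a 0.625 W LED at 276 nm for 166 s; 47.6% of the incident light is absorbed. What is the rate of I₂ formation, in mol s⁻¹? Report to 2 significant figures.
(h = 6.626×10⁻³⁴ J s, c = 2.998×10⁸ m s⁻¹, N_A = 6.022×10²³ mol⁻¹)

Photon energy at 276 nm: hc/λ = (6.626×10⁻³⁴)(2.998×10⁸)/(276×10⁻⁹) = 7.197×10⁻¹⁹ J.
Energy delivered: (0.625 W)(166 s) = 103.8 J.
Photons incident: 103.8 / 7.197×10⁻¹⁹ = 1.442×10²⁰, i.e. 1.442×10²⁰/6.022×10²³ = 2.395×10⁻⁴ mol.
Photons absorbed: 0.476 × 2.395×10⁻⁴ = 1.140×10⁻⁴ mol.
Product formed: 0.972 × 1.140×10⁻⁴ = 1.108×10⁻⁴ mol.
Rate: 1.108×10⁻⁴ / 166 s = 6.7×10⁻⁷ mol s⁻¹.

6.7×10⁻⁷ mol s⁻¹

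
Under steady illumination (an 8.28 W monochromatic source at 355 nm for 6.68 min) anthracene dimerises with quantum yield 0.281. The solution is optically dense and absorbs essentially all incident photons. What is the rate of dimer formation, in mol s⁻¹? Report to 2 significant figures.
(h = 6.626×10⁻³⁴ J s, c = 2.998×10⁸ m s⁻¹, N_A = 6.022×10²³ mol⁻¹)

Photon energy at 355 nm: hc/λ = (6.626×10⁻³⁴)(2.998×10⁸)/(355×10⁻⁹) = 5.596×10⁻¹⁹ J.
Energy delivered: (8.28 W)(400.8 s) = 3319 J.
Photons incident: 3319 / 5.596×10⁻¹⁹ = 5.931×10²¹, i.e. 5.931×10²¹/6.022×10²³ = 0.009849 mol.
Product formed: 0.281 × 0.009849 = 0.002768 mol.
Rate: 0.002768 / 400.8 s = 6.9×10⁻⁶ mol s⁻¹.

6.9×10⁻⁶ mol s⁻¹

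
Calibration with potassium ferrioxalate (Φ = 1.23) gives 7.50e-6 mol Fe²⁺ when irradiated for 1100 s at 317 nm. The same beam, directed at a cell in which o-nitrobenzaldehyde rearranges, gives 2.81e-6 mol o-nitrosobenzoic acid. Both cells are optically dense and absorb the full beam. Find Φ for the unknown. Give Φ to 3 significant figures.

Φ = 0.461

Photons absorbed by the actinometer: 7.50e-6 / 1.23 = 6.098e-6 mol.
Φ(unknown) = 2.81e-6 / 6.098e-6 = 0.461.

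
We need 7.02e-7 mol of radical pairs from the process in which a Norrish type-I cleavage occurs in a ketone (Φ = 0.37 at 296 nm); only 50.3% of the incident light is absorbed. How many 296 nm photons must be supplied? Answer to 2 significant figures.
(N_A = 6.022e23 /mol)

2.3e18 photons

Photons that must be absorbed: 7.02e-7 / 0.37 = 1.897e-6 mol.
Incident photons needed: 1.897e-6 / 0.503 = 3.771e-6 mol.
Photon count: 3.771e-6 × 6.022e23 = 2.3e18.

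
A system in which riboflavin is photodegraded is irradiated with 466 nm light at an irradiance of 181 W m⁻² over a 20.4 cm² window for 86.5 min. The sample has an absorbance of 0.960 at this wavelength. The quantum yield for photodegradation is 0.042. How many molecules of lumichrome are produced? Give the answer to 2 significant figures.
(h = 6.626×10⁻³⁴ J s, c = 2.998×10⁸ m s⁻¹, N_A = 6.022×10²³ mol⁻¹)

1.7×10²⁰ molecules

Photon energy at 466 nm: hc/λ = (6.626×10⁻³⁴)(2.998×10⁸)/(466×10⁻⁹) = 4.263×10⁻¹⁹ J.
Energy delivered: (181 W m⁻²)(20.4×10⁻⁴ m²)(5190 s) = 1916 J.
Photons incident: 1916 / 4.263×10⁻¹⁹ = 4.494×10²¹, i.e. 4.494×10²¹/6.022×10²³ = 0.007463 mol.
Fraction absorbed: 1 − 10^(−0.960) = 0.8904.
Photons absorbed: 0.8904 × 0.007463 = 0.006645 mol.
Product: Φ × n_abs = 0.042 × 0.006645 = 2.791×10⁻⁴ mol.
As a count: 2.791×10⁻⁴ × 6.022×10²³ = 1.7×10²⁰.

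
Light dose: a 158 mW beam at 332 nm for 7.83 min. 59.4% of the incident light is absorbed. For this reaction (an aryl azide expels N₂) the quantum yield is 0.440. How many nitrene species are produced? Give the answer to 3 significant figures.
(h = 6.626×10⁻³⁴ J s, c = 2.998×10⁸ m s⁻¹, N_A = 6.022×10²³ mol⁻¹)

3.24×10¹⁹ species

Photon energy at 332 nm: hc/λ = (6.626×10⁻³⁴)(2.998×10⁸)/(332×10⁻⁹) = 5.983×10⁻¹⁹ J.
Energy delivered: (158 mW)(469.8 s) = 74.23 J.
Photons incident: 74.23 / 5.983×10⁻¹⁹ = 1.241×10²⁰, i.e. 1.241×10²⁰/6.022×10²³ = 2.061×10⁻⁴ mol.
Photons absorbed: 0.594 × 2.061×10⁻⁴ = 1.224×10⁻⁴ mol.
Product: Φ × n_abs = 0.440 × 1.224×10⁻⁴ = 5.386×10⁻⁵ mol.
As a count: 5.386×10⁻⁵ × 6.022×10²³ = 3.24×10¹⁹.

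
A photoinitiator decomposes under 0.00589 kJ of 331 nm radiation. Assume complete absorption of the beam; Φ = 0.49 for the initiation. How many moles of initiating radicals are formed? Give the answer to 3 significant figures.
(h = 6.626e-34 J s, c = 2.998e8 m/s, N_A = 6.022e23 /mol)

Photon energy at 331 nm: hc/λ = (6.626e-34)(2.998e8)/(331e-9) = 6.001e-19 J.
Incident energy: 0.00589 kJ = 5.89 J.
Photons incident: 5.89 / 6.001e-19 = 9.815e18, i.e. 9.815e18/6.022e23 = 1.630e-5 mol.
Product: Φ × n_abs = 0.49 × 1.630e-5 = 7.987e-6 mol.

7.99e-6 mol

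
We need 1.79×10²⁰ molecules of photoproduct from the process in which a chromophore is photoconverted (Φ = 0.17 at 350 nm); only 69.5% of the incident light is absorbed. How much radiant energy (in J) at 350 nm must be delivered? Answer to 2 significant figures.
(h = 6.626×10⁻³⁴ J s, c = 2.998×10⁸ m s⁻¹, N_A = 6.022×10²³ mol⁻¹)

860 J

Product: 1.79×10²⁰ / 6.022×10²³ = 2.972×10⁻⁴ mol.
Photons that must be absorbed: 2.972×10⁻⁴ / 0.17 = 0.001748 mol.
Incident photons needed: 0.001748 / 0.695 = 0.002515 mol.
Photon energy: hc/λ = 5.676×10⁻¹⁹ J; per mole, 3.418×10⁵ J mol⁻¹.
Energy required: 0.002515 × 3.418×10⁵ = 860 J.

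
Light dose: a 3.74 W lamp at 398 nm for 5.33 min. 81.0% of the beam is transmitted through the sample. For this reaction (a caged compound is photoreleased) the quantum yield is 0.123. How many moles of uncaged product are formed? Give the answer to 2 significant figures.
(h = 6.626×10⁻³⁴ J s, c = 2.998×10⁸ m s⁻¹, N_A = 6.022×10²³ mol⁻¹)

Photon energy at 398 nm: hc/λ = (6.626×10⁻³⁴)(2.998×10⁸)/(398×10⁻⁹) = 4.991×10⁻¹⁹ J.
Energy delivered: (3.74 W)(319.8 s) = 1196 J.
Photons incident: 1196 / 4.991×10⁻¹⁹ = 2.396×10²¹, i.e. 2.396×10²¹/6.022×10²³ = 0.003979 mol.
Fraction absorbed: 1 − 81.0/100 = 0.1900.
Photons absorbed: 0.1900 × 0.003979 = 7.560×10⁻⁴ mol.
Product: Φ × n_abs = 0.123 × 7.560×10⁻⁴ = 9.299×10⁻⁵ mol.

9.3×10⁻⁵ mol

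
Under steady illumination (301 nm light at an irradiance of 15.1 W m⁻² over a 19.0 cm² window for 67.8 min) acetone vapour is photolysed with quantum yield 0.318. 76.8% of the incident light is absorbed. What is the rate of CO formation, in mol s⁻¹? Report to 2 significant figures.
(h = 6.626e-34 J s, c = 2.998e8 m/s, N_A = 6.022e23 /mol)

1.8e-8 mol s⁻¹

Photon energy at 301 nm: hc/λ = (6.626e-34)(2.998e8)/(301e-9) = 6.600e-19 J.
Energy delivered: (15.1 W m⁻²)(19.0e-4 m²)(4068 s) = 116.7 J.
Photons incident: 116.7 / 6.600e-19 = 1.768e20, i.e. 1.768e20/6.022e23 = 2.936e-4 mol.
Photons absorbed: 0.768 × 2.936e-4 = 2.255e-4 mol.
Product formed: 0.318 × 2.255e-4 = 7.171e-5 mol.
Rate: 7.171e-5 / 4068 s = 1.8e-8 mol s⁻¹.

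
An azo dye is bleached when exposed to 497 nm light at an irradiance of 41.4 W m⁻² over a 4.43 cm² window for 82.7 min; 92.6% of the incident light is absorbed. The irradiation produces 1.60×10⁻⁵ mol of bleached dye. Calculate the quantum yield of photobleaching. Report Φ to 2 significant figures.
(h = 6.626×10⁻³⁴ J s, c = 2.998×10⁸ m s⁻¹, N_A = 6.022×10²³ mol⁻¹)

Φ = 0.046

Photon energy at 497 nm: hc/λ = (6.626×10⁻³⁴)(2.998×10⁸)/(497×10⁻⁹) = 3.997×10⁻¹⁹ J.
Energy delivered: (41.4 W m⁻²)(4.43×10⁻⁴ m²)(4962 s) = 91.00 J.
Photons incident: 91.00 / 3.997×10⁻¹⁹ = 2.277×10²⁰, i.e. 2.277×10²⁰/6.022×10²³ = 3.781×10⁻⁴ mol.
Photons absorbed: 0.926 × 3.781×10⁻⁴ = 3.501×10⁻⁴ mol.
Φ = 1.60×10⁻⁵ mol / 3.501×10⁻⁴ mol photons = 0.046.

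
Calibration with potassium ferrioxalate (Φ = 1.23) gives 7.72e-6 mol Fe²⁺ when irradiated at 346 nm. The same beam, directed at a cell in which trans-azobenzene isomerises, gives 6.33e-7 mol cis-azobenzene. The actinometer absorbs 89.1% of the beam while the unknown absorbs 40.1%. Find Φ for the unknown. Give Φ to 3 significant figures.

Photons absorbed by the actinometer: 7.72e-6 / 1.23 = 6.276e-6 mol.
Incident flux: 6.276e-6 / 0.891 = 7.044e-6 einstein.
Absorbed by unknown: 0.401 × 7.044e-6 = 2.825e-6 mol.
Φ(unknown) = 6.33e-7 / 2.825e-6 = 0.224.

Φ = 0.224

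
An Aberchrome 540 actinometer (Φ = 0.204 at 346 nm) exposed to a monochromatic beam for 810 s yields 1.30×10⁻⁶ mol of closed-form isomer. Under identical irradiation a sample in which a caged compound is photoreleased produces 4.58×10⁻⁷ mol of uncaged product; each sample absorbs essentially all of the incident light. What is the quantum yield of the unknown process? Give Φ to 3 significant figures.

Φ = 0.0719

Photons absorbed by the actinometer: 1.30×10⁻⁶ / 0.204 = 6.373×10⁻⁶ mol.
Φ(unknown) = 4.58×10⁻⁷ / 6.373×10⁻⁶ = 0.0719.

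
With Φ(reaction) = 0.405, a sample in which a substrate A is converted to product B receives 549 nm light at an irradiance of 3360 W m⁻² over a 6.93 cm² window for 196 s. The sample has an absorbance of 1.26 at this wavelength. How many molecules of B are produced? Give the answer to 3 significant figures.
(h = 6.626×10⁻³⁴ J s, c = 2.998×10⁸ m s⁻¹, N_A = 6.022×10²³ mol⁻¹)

4.83×10²⁰ molecules

Photon energy at 549 nm: hc/λ = (6.626×10⁻³⁴)(2.998×10⁸)/(549×10⁻⁹) = 3.618×10⁻¹⁹ J.
Energy delivered: (3360 W m⁻²)(6.93×10⁻⁴ m²)(196 s) = 456.4 J.
Photons incident: 456.4 / 3.618×10⁻¹⁹ = 1.261×10²¹, i.e. 1.261×10²¹/6.022×10²³ = 0.002094 mol.
Fraction absorbed: 1 − 10^(−1.26) = 0.9450.
Photons absorbed: 0.9450 × 0.002094 = 0.001979 mol.
Product: Φ × n_abs = 0.405 × 0.001979 = 8.015×10⁻⁴ mol.
As a count: 8.015×10⁻⁴ × 6.022×10²³ = 4.83×10²⁰.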